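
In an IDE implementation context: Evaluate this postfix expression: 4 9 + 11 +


Processing tokens left to right:
Push 4, Push 9
Pop 4 and 9, compute 4 + 9 = 13, push 13
Push 11
Pop 13 and 11, compute 13 + 11 = 24, push 24
Stack result: 24

24


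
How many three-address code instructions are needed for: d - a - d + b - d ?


Expression: d - a - d + b - d
Generating three-address code (respecting * over +/- precedence):
  Instruction 1: t1 = d - a
  Instruction 2: t2 = t1 - d
  Instruction 3: t3 = t2 + b
  Instruction 4: t4 = t3 - d
Total instructions: 4

4


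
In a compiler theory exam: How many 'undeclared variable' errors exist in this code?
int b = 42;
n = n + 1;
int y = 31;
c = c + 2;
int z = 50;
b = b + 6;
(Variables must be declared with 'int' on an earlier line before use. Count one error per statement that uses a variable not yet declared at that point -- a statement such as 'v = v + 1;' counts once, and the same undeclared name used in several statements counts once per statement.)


Scanning code line by line:
  Line 1: declare 'b' -> declared = ['b']
  Line 2: use 'n' -> ERROR (undeclared)
  Line 3: declare 'y' -> declared = ['b', 'y']
  Line 4: use 'c' -> ERROR (undeclared)
  Line 5: declare 'z' -> declared = ['b', 'y', 'z']
  Line 6: use 'b' -> OK (declared)
Total undeclared variable errors: 2

2


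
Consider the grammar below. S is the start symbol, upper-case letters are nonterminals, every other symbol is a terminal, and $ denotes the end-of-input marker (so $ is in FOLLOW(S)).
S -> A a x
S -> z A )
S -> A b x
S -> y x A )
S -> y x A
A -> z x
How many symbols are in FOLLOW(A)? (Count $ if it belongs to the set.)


S is the start symbol and does not occur in any rule body, so FOLLOW(S) = {$}.
Examining every occurrence of A in a rule body:
  S -> A a x : A is followed by terminal 'a' -> add 'a'
  S -> z A ) : A is followed by terminal ')' -> add ')'
  S -> A b x : A is followed by terminal 'b' -> add 'b'
  S -> y x A ) : A is followed by terminal ')' -> add ')' (already in the set)
  S -> y x A : A is at the right end -> add FOLLOW(S) = {$}
  A -> z x : A does not occur in the body -> contributes nothing
FOLLOW(A) = {), a, b, $}
Count: 4

4


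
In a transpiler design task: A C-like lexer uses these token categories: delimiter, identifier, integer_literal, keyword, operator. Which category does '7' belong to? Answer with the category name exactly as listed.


Token: '7'
Checking categories:
  identifier: no
  integer_literal: YES
  operator: no
  keyword: no
  delimiter: no
Category: integer_literal

integer_literal


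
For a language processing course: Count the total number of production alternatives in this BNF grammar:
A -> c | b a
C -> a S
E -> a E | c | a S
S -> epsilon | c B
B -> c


Counting alternatives per rule:
  A: 2 alternative(s)
  C: 1 alternative(s)
  E: 3 alternative(s)
  S: 2 alternative(s)
  B: 1 alternative(s)
Sum: 2 + 1 + 3 + 2 + 1 = 9

9


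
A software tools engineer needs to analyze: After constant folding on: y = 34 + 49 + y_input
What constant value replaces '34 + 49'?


Identifying constant sub-expression:
  Original: y = 34 + 49 + y_input
  34 and 49 are both compile-time constants
  Evaluating: 34 + 49 = 83
  After folding: y = 83 + y_input

83


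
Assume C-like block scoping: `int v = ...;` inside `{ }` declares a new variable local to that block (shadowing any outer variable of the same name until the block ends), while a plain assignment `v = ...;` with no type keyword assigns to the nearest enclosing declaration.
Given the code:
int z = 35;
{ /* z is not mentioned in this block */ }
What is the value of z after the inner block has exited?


Analyzing scoping rules:
Outer scope: declares z = 35
Inner block: z is neither redeclared nor assigned -> unchanged
After the block -> 35
Result: 35

35


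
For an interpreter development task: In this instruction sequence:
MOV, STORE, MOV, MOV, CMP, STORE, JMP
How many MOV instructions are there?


Scanning instruction sequence for MOV:
  Position 1: MOV <- MATCH
  Position 2: STORE
  Position 3: MOV <- MATCH
  Position 4: MOV <- MATCH
  Position 5: CMP
  Position 6: STORE
  Position 7: JMP
Matches at positions: [1, 3, 4]
Total MOV count: 3

3


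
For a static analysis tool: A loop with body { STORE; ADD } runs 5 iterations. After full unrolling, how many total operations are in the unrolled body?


Loop body operations: STORE, ADD (2 ops per iteration)
Unrolling 5 iterations:
  Iteration 1: STORE, ADD (2 ops)
  Iteration 2: STORE, ADD (2 ops)
  Iteration 3: STORE, ADD (2 ops)
  Iteration 4: STORE, ADD (2 ops)
  Iteration 5: STORE, ADD (2 ops)
Total: 5 iterations * 2 ops/iter = 10 operations

10


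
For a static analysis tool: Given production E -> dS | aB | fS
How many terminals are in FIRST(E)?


Production: E -> dS | aB | fS
Examining each alternative for leading terminals:
  E -> dS : first terminal = 'd'
  E -> aB : first terminal = 'a'
  E -> fS : first terminal = 'f'
FIRST(E) = {a, d, f}
Count: 3

3


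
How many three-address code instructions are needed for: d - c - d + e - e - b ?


Expression: d - c - d + e - e - b
Generating three-address code (respecting * over +/- precedence):
  Instruction 1: t1 = d - c
  Instruction 2: t2 = t1 - d
  Instruction 3: t3 = t2 + e
  Instruction 4: t4 = t3 - e
  Instruction 5: t5 = t4 - b
Total instructions: 5

5


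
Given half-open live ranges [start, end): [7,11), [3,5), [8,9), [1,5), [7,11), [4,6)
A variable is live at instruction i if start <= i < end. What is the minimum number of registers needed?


Live ranges:
  Var0: [7, 11)
  Var1: [3, 5)
  Var2: [8, 9)
  Var3: [1, 5)
  Var4: [7, 11)
  Var5: [4, 6)
Sweep-line events (position, delta, active):
  pos=1 start -> active=1
  pos=3 start -> active=2
  pos=4 start -> active=3
  pos=5 end -> active=2
  pos=5 end -> active=1
  pos=6 end -> active=0
  pos=7 start -> active=1
  pos=7 start -> active=2
  pos=8 start -> active=3
  pos=9 end -> active=2
  pos=11 end -> active=1
  pos=11 end -> active=0
Maximum simultaneous active: 3
Minimum registers needed: 3

3


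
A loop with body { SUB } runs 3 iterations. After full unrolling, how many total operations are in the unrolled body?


Loop body operations: SUB (1 op per iteration)
Unrolling 3 iterations:
  Iteration 1: SUB (1 ops)
  Iteration 2: SUB (1 ops)
  Iteration 3: SUB (1 ops)
Total: 3 iterations * 1 ops/iter = 3 operations

3


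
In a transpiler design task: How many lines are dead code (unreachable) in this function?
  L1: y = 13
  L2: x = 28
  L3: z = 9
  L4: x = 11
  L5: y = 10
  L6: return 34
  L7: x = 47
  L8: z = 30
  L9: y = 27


Analyzing control flow:
  L1: reachable (before return)
  L2: reachable (before return)
  L3: reachable (before return)
  L4: reachable (before return)
  L5: reachable (before return)
  L6: reachable (return statement)
  L7: DEAD (after return at L6)
  L8: DEAD (after return at L6)
  L9: DEAD (after return at L6)
Return at L6, total lines = 9
Dead lines: L7 through L9
Count: 3

3


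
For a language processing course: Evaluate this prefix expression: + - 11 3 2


Parsing prefix expression: + - 11 3 2
Step 1: Innermost operation '- 11 3'
  11 - 3 = 8
Step 2: Outer operation '+ [8] 2'
  8 + 2 = 10

10


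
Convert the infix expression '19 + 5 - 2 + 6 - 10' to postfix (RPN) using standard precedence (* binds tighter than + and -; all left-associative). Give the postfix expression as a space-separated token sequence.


Applying the shunting-yard algorithm:
  Operand 19 -> output
  Push '+' onto operator stack -> op-stack: [+]
  Operand 5 -> output
  See '-' (prec 1); top '+' (prec 1) >= it -> pop '+' to output
  Push '-' onto operator stack -> op-stack: [-]
  Operand 2 -> output
  See '+' (prec 1); top '-' (prec 1) >= it -> pop '-' to output
  Push '+' onto operator stack -> op-stack: [+]
  Operand 6 -> output
  See '-' (prec 1); top '+' (prec 1) >= it -> pop '+' to output
  Push '-' onto operator stack -> op-stack: [-]
  Operand 10 -> output
  End of input: pop '-' to output
Postfix result: 19 5 + 2 - 6 + 10 -

19 5 + 2 - 6 + 10 -


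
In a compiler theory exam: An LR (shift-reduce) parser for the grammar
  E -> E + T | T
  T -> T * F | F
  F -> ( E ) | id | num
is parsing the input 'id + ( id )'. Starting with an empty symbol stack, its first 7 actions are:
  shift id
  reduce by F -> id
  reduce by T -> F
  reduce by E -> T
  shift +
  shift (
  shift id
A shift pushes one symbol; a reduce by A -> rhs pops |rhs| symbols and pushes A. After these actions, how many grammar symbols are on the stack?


Tracking the symbol stack through each action:
  Action 1: shift 'id' : push -> stack = [id] (size 1)
  Action 2: reduce by F -> id : pop 1, push F -> stack = [F] (size 1)
  Action 3: reduce by T -> F : pop 1, push T -> stack = [T] (size 1)
  Action 4: reduce by E -> T : pop 1, push E -> stack = [E] (size 1)
  Action 5: shift '+' : push -> stack = [E, +] (size 2)
  Action 6: shift '(' : push -> stack = [E, +, (] (size 3)
  Action 7: shift 'id' : push -> stack = [E, +, (, id] (size 4)
Final stack size: 4

4


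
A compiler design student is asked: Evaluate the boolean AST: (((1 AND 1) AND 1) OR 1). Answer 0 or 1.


Step 1: Evaluate inner node
  1 AND 1 = 1
Step 2: Evaluate next node
  1 AND 1 = 1
Step 3: Evaluate root node
  1 OR 1 = 1

1


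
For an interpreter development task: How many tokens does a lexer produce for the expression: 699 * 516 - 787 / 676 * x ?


Scanning '699 * 516 - 787 / 676 * x'
Token 1: '699' -> integer_literal
Token 2: '*' -> operator
Token 3: '516' -> integer_literal
Token 4: '-' -> operator
Token 5: '787' -> integer_literal
Token 6: '/' -> operator
Token 7: '676' -> integer_literal
Token 8: '*' -> operator
Token 9: 'x' -> identifier
Total tokens: 9

9


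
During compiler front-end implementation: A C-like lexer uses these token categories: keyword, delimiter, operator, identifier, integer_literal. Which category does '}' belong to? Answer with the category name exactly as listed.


Token: '}'
Checking categories:
  identifier: no
  integer_literal: no
  operator: no
  keyword: no
  delimiter: YES
Category: delimiter

delimiter


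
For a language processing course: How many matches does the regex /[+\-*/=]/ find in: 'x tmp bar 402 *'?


Pattern: /[+\-*/=]/ (operators)
Input: 'x tmp bar 402 *'
Scanning for matches:
  Match 1: '*'
Total matches: 1

1


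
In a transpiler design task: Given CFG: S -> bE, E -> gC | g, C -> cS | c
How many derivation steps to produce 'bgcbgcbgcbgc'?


Grammar: S -> bE, E -> gC | g, C -> cS | c
Deriving 'bgcbgcbgcbgc':
Step 1: S -> bE => bE
Step 2: E -> gC => bgC
Step 3: C -> cS => bgcS
Step 4: S -> bE => bgcbE
Step 5: E -> gC => bgcbgC
Step 6: C -> cS => bgcbgcS
Step 7: S -> bE => bgcbgcbE
Step 8: E -> gC => bgcbgcbgC
Step 9: C -> cS => bgcbgcbgcS
Step 10: S -> bE => bgcbgcbgcbE
Step 11: E -> gC => bgcbgcbgcbgC
Step 12: C -> c => bgcbgcbgcbgc
Total derivation steps: 12

12


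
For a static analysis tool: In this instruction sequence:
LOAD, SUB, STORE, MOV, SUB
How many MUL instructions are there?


Scanning instruction sequence for MUL:
  Position 1: LOAD
  Position 2: SUB
  Position 3: STORE
  Position 4: MOV
  Position 5: SUB
Matches at positions: []
Total MUL count: 0

0


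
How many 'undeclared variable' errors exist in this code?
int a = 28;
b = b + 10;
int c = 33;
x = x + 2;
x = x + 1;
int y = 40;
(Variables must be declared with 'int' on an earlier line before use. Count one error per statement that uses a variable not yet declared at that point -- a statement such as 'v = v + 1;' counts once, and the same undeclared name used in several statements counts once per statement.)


Scanning code line by line:
  Line 1: declare 'a' -> declared = ['a']
  Line 2: use 'b' -> ERROR (undeclared)
  Line 3: declare 'c' -> declared = ['a', 'c']
  Line 4: use 'x' -> ERROR (undeclared)
  Line 5: use 'x' -> ERROR (undeclared)
  Line 6: declare 'y' -> declared = ['a', 'c', 'y']
Total undeclared variable errors: 3

3


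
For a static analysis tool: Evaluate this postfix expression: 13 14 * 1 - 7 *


Processing tokens left to right:
Push 13, Push 14
Pop 13 and 14, compute 13 * 14 = 182, push 182
Push 1
Pop 182 and 1, compute 182 - 1 = 181, push 181
Push 7
Pop 181 and 7, compute 181 * 7 = 1267, push 1267
Stack result: 1267

1267


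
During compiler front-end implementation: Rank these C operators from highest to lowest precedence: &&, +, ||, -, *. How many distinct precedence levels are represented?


Looking up precedence for each operator:
  && -> precedence 2
  + -> precedence 5
  || -> precedence 1
  - -> precedence 5
  * -> precedence 6
Sorted highest to lowest: *, +, -, &&, ||
Distinct precedence values: [6, 5, 2, 1]
Number of distinct levels: 4

4


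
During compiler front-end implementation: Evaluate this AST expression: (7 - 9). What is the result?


Expression: (7 - 9)
Evaluating step by step:
  7 - 9 = -2
Result: -2

-2


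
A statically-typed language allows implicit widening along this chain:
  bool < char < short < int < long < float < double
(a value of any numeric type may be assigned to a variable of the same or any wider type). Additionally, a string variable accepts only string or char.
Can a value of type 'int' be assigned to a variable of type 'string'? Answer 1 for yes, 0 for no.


Target variable type: string
Source value type: int
Rule: string accepts only {string, char}
  source 'int' in {string, char}? No
Result: 0

0


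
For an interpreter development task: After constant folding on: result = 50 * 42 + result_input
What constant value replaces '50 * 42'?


Identifying constant sub-expression:
  Original: result = 50 * 42 + result_input
  50 and 42 are both compile-time constants
  Evaluating: 50 * 42 = 2100
  After folding: result = 2100 + result_input

2100


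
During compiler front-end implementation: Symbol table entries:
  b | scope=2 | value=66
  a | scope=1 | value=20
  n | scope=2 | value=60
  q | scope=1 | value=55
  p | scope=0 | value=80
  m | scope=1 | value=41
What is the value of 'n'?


Searching symbol table for 'n':
  b | scope=2 | value=66
  a | scope=1 | value=20
  n | scope=2 | value=60 <- MATCH
  q | scope=1 | value=55
  p | scope=0 | value=80
  m | scope=1 | value=41
Found 'n' at scope 2 with value 60

60


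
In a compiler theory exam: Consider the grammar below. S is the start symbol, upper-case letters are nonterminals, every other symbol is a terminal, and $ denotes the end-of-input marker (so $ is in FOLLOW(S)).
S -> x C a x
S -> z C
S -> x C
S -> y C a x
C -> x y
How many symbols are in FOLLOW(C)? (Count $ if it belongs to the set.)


S is the start symbol and does not occur in any rule body, so FOLLOW(S) = {$}.
Examining every occurrence of C in a rule body:
  S -> x C a x : C is followed by terminal 'a' -> add 'a'
  S -> z C : C is at the right end -> add FOLLOW(S) = {$}
  S -> x C : C is at the right end -> add FOLLOW(S) = {$} (already in the set)
  S -> y C a x : C is followed by terminal 'a' -> add 'a' (already in the set)
  C -> x y : C does not occur in the body -> contributes nothing
FOLLOW(C) = {a, $}
Count: 2

2


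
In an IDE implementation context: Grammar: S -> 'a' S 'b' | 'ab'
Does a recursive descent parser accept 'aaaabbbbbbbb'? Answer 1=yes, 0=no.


Grammar accepts strings of the form a^n b^n (n >= 1)
Word: 'aaaabbbbbbbb'
Counting: 4 a's and 8 b's
Check: 4 == 8? No
Mismatch: a-count != b-count
Rejected

0


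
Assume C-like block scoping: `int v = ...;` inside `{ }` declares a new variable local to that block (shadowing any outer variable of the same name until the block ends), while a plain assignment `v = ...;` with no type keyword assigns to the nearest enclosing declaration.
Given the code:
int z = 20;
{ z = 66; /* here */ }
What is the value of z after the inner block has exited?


Analyzing scoping rules:
Outer scope: declares z = 20
Inner block: 'z = 66;' has no type keyword, so it is an assignment to the outer z (no shadowing)
The assignment changed the outer variable itself, so the new value persists after the block -> 66
Result: 66

66


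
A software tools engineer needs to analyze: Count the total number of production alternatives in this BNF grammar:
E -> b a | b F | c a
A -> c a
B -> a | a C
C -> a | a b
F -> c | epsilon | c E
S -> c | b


Counting alternatives per rule:
  E: 3 alternative(s)
  A: 1 alternative(s)
  B: 2 alternative(s)
  C: 2 alternative(s)
  F: 3 alternative(s)
  S: 2 alternative(s)
Sum: 3 + 1 + 2 + 2 + 3 + 2 = 13

13


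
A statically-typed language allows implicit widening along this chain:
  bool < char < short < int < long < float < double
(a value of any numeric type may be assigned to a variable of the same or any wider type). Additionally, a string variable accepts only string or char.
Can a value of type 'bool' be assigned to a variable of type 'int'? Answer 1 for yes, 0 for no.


Target variable type: int
Source value type: bool
Numeric ranks: bool=0, int=3
Widening allowed iff rank(source) <= rank(target): 0 <= 3? Yes
Result: 1

1


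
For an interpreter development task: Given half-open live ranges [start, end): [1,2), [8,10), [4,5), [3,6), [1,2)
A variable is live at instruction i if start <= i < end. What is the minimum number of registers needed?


Live ranges:
  Var0: [1, 2)
  Var1: [8, 10)
  Var2: [4, 5)
  Var3: [3, 6)
  Var4: [1, 2)
Sweep-line events (position, delta, active):
  pos=1 start -> active=1
  pos=1 start -> active=2
  pos=2 end -> active=1
  pos=2 end -> active=0
  pos=3 start -> active=1
  pos=4 start -> active=2
  pos=5 end -> active=1
  pos=6 end -> active=0
  pos=8 start -> active=1
  pos=10 end -> active=0
Maximum simultaneous active: 2
Minimum registers needed: 2

2


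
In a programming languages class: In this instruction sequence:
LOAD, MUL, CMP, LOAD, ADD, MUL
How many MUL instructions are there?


Scanning instruction sequence for MUL:
  Position 1: LOAD
  Position 2: MUL <- MATCH
  Position 3: CMP
  Position 4: LOAD
  Position 5: ADD
  Position 6: MUL <- MATCH
Matches at positions: [2, 6]
Total MUL count: 2

2


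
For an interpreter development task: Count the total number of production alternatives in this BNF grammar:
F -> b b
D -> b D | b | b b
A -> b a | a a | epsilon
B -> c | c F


Counting alternatives per rule:
  F: 1 alternative(s)
  D: 3 alternative(s)
  A: 3 alternative(s)
  B: 2 alternative(s)
Sum: 1 + 3 + 3 + 2 = 9

9


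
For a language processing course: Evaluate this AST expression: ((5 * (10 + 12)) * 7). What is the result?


Expression: ((5 * (10 + 12)) * 7)
Evaluating step by step:
  10 + 12 = 22
  5 * 22 = 110
  110 * 7 = 770
Result: 770

770


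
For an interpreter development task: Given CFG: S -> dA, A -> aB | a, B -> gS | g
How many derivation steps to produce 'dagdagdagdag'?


Grammar: S -> dA, A -> aB | a, B -> gS | g
Deriving 'dagdagdagdag':
Step 1: S -> dA => dA
Step 2: A -> aB => daB
Step 3: B -> gS => dagS
Step 4: S -> dA => dagdA
Step 5: A -> aB => dagdaB
Step 6: B -> gS => dagdagS
Step 7: S -> dA => dagdagdA
Step 8: A -> aB => dagdagdaB
Step 9: B -> gS => dagdagdagS
Step 10: S -> dA => dagdagdagdA
Step 11: A -> aB => dagdagdagdaB
Step 12: B -> g => dagdagdagdag
Total derivation steps: 12

12


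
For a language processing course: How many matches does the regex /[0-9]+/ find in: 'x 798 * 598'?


Pattern: /[0-9]+/ (int literals)
Input: 'x 798 * 598'
Scanning for matches:
  Match 1: '798'
  Match 2: '598'
Total matches: 2

2


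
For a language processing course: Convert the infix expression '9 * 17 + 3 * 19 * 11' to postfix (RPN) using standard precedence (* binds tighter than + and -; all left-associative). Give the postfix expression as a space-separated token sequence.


Applying the shunting-yard algorithm:
  Operand 9 -> output
  Push '*' onto operator stack -> op-stack: [*]
  Operand 17 -> output
  See '+' (prec 1); top '*' (prec 2) >= it -> pop '*' to output
  Push '+' onto operator stack -> op-stack: [+]
  Operand 3 -> output
  Push '*' onto operator stack -> op-stack: [+, *]
  Operand 19 -> output
  See '*' (prec 2); top '*' (prec 2) >= it -> pop '*' to output
  Push '*' onto operator stack -> op-stack: [+, *]
  Operand 11 -> output
  End of input: pop '*' to output
  End of input: pop '+' to output
Postfix result: 9 17 * 3 19 * 11 * +

9 17 * 3 19 * 11 * +


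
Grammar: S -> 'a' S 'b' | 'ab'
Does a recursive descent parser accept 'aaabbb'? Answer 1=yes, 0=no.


Grammar accepts strings of the form a^n b^n (n >= 1)
Word: 'aaabbb'
Counting: 3 a's and 3 b's
Check: 3 == 3? Yes
Derivation (S -> aSb applied 2 time(s), then S -> ab): S => aSb => aaSbb => aaabbb
Accepted

1


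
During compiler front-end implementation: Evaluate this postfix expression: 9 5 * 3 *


Processing tokens left to right:
Push 9, Push 5
Pop 9 and 5, compute 9 * 5 = 45, push 45
Push 3
Pop 45 and 3, compute 45 * 3 = 135, push 135
Stack result: 135

135


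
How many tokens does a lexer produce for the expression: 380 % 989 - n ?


Scanning '380 % 989 - n'
Token 1: '380' -> integer_literal
Token 2: '%' -> operator
Token 3: '989' -> integer_literal
Token 4: '-' -> operator
Token 5: 'n' -> identifier
Total tokens: 5

5


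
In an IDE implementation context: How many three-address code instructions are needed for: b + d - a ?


Expression: b + d - a
Generating three-address code (respecting * over +/- precedence):
  Instruction 1: t1 = b + d
  Instruction 2: t2 = t1 - a
Total instructions: 2

2


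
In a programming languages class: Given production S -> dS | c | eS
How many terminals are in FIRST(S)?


Production: S -> dS | c | eS
Examining each alternative for leading terminals:
  S -> dS : first terminal = 'd'
  S -> c : first terminal = 'c'
  S -> eS : first terminal = 'e'
FIRST(S) = {c, d, e}
Count: 3

3


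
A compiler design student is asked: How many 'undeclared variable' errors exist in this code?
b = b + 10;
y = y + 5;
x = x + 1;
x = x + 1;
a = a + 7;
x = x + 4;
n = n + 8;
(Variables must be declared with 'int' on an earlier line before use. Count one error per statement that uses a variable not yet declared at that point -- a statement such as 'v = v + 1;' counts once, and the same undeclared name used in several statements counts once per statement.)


Scanning code line by line:
  Line 1: use 'b' -> ERROR (undeclared)
  Line 2: use 'y' -> ERROR (undeclared)
  Line 3: use 'x' -> ERROR (undeclared)
  Line 4: use 'x' -> ERROR (undeclared)
  Line 5: use 'a' -> ERROR (undeclared)
  Line 6: use 'x' -> ERROR (undeclared)
  Line 7: use 'n' -> ERROR (undeclared)
Total undeclared variable errors: 7

7


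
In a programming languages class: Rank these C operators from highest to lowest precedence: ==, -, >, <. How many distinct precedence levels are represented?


Looking up precedence for each operator:
  == -> precedence 3
  - -> precedence 5
  > -> precedence 4
  < -> precedence 4
Sorted highest to lowest: -, >, <, ==
Distinct precedence values: [5, 4, 3]
Number of distinct levels: 3

3


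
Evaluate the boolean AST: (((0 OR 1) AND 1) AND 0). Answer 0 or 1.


Step 1: Evaluate inner node
  0 OR 1 = 1
Step 2: Evaluate next node
  1 AND 1 = 1
Step 3: Evaluate root node
  1 AND 0 = 0

0


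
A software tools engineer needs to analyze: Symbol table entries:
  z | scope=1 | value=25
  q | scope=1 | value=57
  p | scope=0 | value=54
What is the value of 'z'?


Searching symbol table for 'z':
  z | scope=1 | value=25 <- MATCH
  q | scope=1 | value=57
  p | scope=0 | value=54
Found 'z' at scope 1 with value 25

25


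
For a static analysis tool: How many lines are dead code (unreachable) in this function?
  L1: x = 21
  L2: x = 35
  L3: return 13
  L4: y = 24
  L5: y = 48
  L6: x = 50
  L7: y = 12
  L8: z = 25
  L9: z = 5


Analyzing control flow:
  L1: reachable (before return)
  L2: reachable (before return)
  L3: reachable (return statement)
  L4: DEAD (after return at L3)
  L5: DEAD (after return at L3)
  L6: DEAD (after return at L3)
  L7: DEAD (after return at L3)
  L8: DEAD (after return at L3)
  L9: DEAD (after return at L3)
Return at L3, total lines = 9
Dead lines: L4 through L9
Count: 6

6


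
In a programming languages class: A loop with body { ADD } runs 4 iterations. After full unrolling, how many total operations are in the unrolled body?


Loop body operations: ADD (1 op per iteration)
Unrolling 4 iterations:
  Iteration 1: ADD (1 ops)
  Iteration 2: ADD (1 ops)
  Iteration 3: ADD (1 ops)
  Iteration 4: ADD (1 ops)
Total: 4 iterations * 1 ops/iter = 4 operations

4


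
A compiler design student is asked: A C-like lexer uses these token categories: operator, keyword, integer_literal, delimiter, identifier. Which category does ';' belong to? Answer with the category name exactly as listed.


Token: ';'
Checking categories:
  identifier: no
  integer_literal: no
  operator: no
  keyword: no
  delimiter: YES
Category: delimiter

delimiter


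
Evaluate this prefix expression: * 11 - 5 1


Parsing prefix expression: * 11 - 5 1
Step 1: Innermost operation '- 5 1'
  5 - 1 = 4
Step 2: Outer operation '* 11 [4]'
  11 * 4 = 44

44


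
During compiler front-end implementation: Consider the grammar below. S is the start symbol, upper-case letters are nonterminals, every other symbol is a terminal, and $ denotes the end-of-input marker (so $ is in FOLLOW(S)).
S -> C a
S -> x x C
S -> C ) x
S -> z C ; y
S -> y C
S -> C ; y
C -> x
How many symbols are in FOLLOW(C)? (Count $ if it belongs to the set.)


S is the start symbol and does not occur in any rule body, so FOLLOW(S) = {$}.
Examining every occurrence of C in a rule body:
  S -> C a : C is followed by terminal 'a' -> add 'a'
  S -> x x C : C is at the right end -> add FOLLOW(S) = {$}
  S -> C ) x : C is followed by terminal ')' -> add ')'
  S -> z C ; y : C is followed by terminal ';' -> add ';'
  S -> y C : C is at the right end -> add FOLLOW(S) = {$} (already in the set)
  S -> C ; y : C is followed by terminal ';' -> add ';' (already in the set)
  C -> x : C does not occur in the body -> contributes nothing
FOLLOW(C) = {), ;, a, $}
Count: 4

4


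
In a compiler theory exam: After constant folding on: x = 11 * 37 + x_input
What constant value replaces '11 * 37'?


Identifying constant sub-expression:
  Original: x = 11 * 37 + x_input
  11 and 37 are both compile-time constants
  Evaluating: 11 * 37 = 407
  After folding: x = 407 + x_input

407


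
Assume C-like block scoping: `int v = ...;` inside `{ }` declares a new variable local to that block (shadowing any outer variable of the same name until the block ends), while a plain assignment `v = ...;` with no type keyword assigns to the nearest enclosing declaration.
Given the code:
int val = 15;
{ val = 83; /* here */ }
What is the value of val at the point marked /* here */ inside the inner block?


Analyzing scoping rules:
Outer scope: declares val = 15
Inner block: 'val = 83;' has no type keyword, so it is an assignment to the outer val (no shadowing)
Inside the block, after the assignment -> 83
Result: 83

83


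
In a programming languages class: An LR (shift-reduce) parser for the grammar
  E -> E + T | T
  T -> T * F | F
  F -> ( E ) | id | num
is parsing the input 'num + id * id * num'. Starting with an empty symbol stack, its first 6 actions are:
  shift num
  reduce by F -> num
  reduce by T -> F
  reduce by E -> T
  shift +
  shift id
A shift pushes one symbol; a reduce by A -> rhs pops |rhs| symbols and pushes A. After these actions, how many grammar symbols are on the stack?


Tracking the symbol stack through each action:
  Action 1: shift 'num' : push -> stack = [num] (size 1)
  Action 2: reduce by F -> num : pop 1, push F -> stack = [F] (size 1)
  Action 3: reduce by T -> F : pop 1, push T -> stack = [T] (size 1)
  Action 4: reduce by E -> T : pop 1, push E -> stack = [E] (size 1)
  Action 5: shift '+' : push -> stack = [E, +] (size 2)
  Action 6: shift 'id' : push -> stack = [E, +, id] (size 3)
Final stack size: 3

3


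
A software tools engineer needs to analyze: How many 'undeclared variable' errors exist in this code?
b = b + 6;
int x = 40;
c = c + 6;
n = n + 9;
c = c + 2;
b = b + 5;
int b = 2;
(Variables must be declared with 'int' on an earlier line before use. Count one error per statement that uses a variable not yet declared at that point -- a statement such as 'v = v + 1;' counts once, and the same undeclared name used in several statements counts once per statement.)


Scanning code line by line:
  Line 1: use 'b' -> ERROR (undeclared)
  Line 2: declare 'x' -> declared = ['x']
  Line 3: use 'c' -> ERROR (undeclared)
  Line 4: use 'n' -> ERROR (undeclared)
  Line 5: use 'c' -> ERROR (undeclared)
  Line 6: use 'b' -> ERROR (undeclared)
  Line 7: declare 'b' -> declared = ['b', 'x']
Total undeclared variable errors: 5

5


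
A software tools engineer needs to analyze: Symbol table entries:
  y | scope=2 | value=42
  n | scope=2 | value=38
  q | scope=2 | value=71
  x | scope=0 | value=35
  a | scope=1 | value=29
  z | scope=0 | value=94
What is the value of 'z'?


Searching symbol table for 'z':
  y | scope=2 | value=42
  n | scope=2 | value=38
  q | scope=2 | value=71
  x | scope=0 | value=35
  a | scope=1 | value=29
  z | scope=0 | value=94 <- MATCH
Found 'z' at scope 0 with value 94

94


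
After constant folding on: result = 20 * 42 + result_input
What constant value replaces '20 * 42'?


Identifying constant sub-expression:
  Original: result = 20 * 42 + result_input
  20 and 42 are both compile-time constants
  Evaluating: 20 * 42 = 840
  After folding: result = 840 + result_input

840


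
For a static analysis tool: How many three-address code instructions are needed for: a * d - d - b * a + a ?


Expression: a * d - d - b * a + a
Generating three-address code (respecting * over +/- precedence):
  Instruction 1: t1 = a * d
  Instruction 2: t2 = b * a
  Instruction 3: t3 = t1 - d
  Instruction 4: t4 = t3 - t2
  Instruction 5: t5 = t4 + a
Total instructions: 5

5


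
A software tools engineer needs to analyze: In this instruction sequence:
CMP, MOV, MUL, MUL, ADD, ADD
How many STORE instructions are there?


Scanning instruction sequence for STORE:
  Position 1: CMP
  Position 2: MOV
  Position 3: MUL
  Position 4: MUL
  Position 5: ADD
  Position 6: ADD
Matches at positions: []
Total STORE count: 0

0


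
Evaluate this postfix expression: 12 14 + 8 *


Processing tokens left to right:
Push 12, Push 14
Pop 12 and 14, compute 12 + 14 = 26, push 26
Push 8
Pop 26 and 8, compute 26 * 8 = 208, push 208
Stack result: 208

208


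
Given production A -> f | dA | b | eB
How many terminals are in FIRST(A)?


Production: A -> f | dA | b | eB
Examining each alternative for leading terminals:
  A -> f : first terminal = 'f'
  A -> dA : first terminal = 'd'
  A -> b : first terminal = 'b'
  A -> eB : first terminal = 'e'
FIRST(A) = {b, d, e, f}
Count: 4

4


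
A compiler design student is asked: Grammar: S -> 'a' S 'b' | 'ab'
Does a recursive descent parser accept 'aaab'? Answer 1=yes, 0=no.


Grammar accepts strings of the form a^n b^n (n >= 1)
Word: 'aaab'
Counting: 3 a's and 1 b's
Check: 3 == 1? No
Mismatch: a-count != b-count
Rejected

0


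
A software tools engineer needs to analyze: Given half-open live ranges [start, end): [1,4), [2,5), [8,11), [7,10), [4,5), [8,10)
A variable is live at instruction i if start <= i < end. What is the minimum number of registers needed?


Live ranges:
  Var0: [1, 4)
  Var1: [2, 5)
  Var2: [8, 11)
  Var3: [7, 10)
  Var4: [4, 5)
  Var5: [8, 10)
Sweep-line events (position, delta, active):
  pos=1 start -> active=1
  pos=2 start -> active=2
  pos=4 end -> active=1
  pos=4 start -> active=2
  pos=5 end -> active=1
  pos=5 end -> active=0
  pos=7 start -> active=1
  pos=8 start -> active=2
  pos=8 start -> active=3
  pos=10 end -> active=2
  pos=10 end -> active=1
  pos=11 end -> active=0
Maximum simultaneous active: 3
Minimum registers needed: 3

3


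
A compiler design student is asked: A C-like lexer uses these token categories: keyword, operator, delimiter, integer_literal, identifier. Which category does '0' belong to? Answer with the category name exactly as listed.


Token: '0'
Checking categories:
  identifier: no
  integer_literal: YES
  operator: no
  keyword: no
  delimiter: no
Category: integer_literal

integer_literal


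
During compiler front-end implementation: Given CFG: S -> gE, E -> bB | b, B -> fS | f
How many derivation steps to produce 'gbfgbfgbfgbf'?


Grammar: S -> gE, E -> bB | b, B -> fS | f
Deriving 'gbfgbfgbfgbf':
Step 1: S -> gE => gE
Step 2: E -> bB => gbB
Step 3: B -> fS => gbfS
Step 4: S -> gE => gbfgE
Step 5: E -> bB => gbfgbB
Step 6: B -> fS => gbfgbfS
Step 7: S -> gE => gbfgbfgE
Step 8: E -> bB => gbfgbfgbB
Step 9: B -> fS => gbfgbfgbfS
Step 10: S -> gE => gbfgbfgbfgE
Step 11: E -> bB => gbfgbfgbfgbB
Step 12: B -> f => gbfgbfgbfgbf
Total derivation steps: 12

12


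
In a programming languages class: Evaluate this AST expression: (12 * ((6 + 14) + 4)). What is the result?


Expression: (12 * ((6 + 14) + 4))
Evaluating step by step:
  6 + 14 = 20
  20 + 4 = 24
  12 * 24 = 288
Result: 288

288


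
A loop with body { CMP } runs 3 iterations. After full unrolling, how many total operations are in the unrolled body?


Loop body operations: CMP (1 op per iteration)
Unrolling 3 iterations:
  Iteration 1: CMP (1 ops)
  Iteration 2: CMP (1 ops)
  Iteration 3: CMP (1 ops)
Total: 3 iterations * 1 ops/iter = 3 operations

3


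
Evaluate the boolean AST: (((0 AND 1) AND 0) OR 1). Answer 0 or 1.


Step 1: Evaluate inner node
  0 AND 1 = 0
Step 2: Evaluate next node
  0 AND 0 = 0
Step 3: Evaluate root node
  0 OR 1 = 1

1


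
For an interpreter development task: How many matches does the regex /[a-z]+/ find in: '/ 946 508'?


Pattern: /[a-z]+/ (identifiers)
Input: '/ 946 508'
Scanning for matches:
Total matches: 0

0


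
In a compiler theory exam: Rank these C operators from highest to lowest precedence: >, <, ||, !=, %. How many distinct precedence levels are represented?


Looking up precedence for each operator:
  > -> precedence 4
  < -> precedence 4
  || -> precedence 1
  != -> precedence 3
  % -> precedence 6
Sorted highest to lowest: %, >, <, !=, ||
Distinct precedence values: [6, 4, 3, 1]
Number of distinct levels: 4

4


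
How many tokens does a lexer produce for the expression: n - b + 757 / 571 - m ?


Scanning 'n - b + 757 / 571 - m'
Token 1: 'n' -> identifier
Token 2: '-' -> operator
Token 3: 'b' -> identifier
Token 4: '+' -> operator
Token 5: '757' -> integer_literal
Token 6: '/' -> operator
Token 7: '571' -> integer_literal
Token 8: '-' -> operator
Token 9: 'm' -> identifier
Total tokens: 9

9


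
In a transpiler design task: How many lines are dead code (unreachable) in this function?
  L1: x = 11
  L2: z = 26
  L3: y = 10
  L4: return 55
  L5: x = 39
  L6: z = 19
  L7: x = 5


Analyzing control flow:
  L1: reachable (before return)
  L2: reachable (before return)
  L3: reachable (before return)
  L4: reachable (return statement)
  L5: DEAD (after return at L4)
  L6: DEAD (after return at L4)
  L7: DEAD (after return at L4)
Return at L4, total lines = 7
Dead lines: L5 through L7
Count: 3

3


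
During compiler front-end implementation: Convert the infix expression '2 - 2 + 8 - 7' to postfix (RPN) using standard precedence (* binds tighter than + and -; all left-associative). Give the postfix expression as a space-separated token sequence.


Applying the shunting-yard algorithm:
  Operand 2 -> output
  Push '-' onto operator stack -> op-stack: [-]
  Operand 2 -> output
  See '+' (prec 1); top '-' (prec 1) >= it -> pop '-' to output
  Push '+' onto operator stack -> op-stack: [+]
  Operand 8 -> output
  See '-' (prec 1); top '+' (prec 1) >= it -> pop '+' to output
  Push '-' onto operator stack -> op-stack: [-]
  Operand 7 -> output
  End of input: pop '-' to output
Postfix result: 2 2 - 8 + 7 -

2 2 - 8 + 7 -


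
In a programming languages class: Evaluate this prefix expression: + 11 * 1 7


Parsing prefix expression: + 11 * 1 7
Step 1: Innermost operation '* 1 7'
  1 * 7 = 7
Step 2: Outer operation '+ 11 [7]'
  11 + 7 = 18

18


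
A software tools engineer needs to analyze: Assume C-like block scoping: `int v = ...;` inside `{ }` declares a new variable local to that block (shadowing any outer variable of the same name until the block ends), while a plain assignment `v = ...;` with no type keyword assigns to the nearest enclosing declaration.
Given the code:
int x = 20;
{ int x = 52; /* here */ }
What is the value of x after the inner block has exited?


Analyzing scoping rules:
Outer scope: declares x = 20
Inner block: 'int x = 52;' declares a NEW x that shadows the outer one
When the block exits the inner x goes out of scope; the outer x was never modified -> 20
Result: 20

20


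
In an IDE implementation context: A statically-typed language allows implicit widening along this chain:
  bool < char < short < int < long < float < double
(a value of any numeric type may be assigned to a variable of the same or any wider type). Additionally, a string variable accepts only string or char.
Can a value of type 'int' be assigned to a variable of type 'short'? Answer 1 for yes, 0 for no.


Target variable type: short
Source value type: int
Numeric ranks: int=3, short=2
Widening allowed iff rank(source) <= rank(target): 3 <= 2? No
Result: 0

0


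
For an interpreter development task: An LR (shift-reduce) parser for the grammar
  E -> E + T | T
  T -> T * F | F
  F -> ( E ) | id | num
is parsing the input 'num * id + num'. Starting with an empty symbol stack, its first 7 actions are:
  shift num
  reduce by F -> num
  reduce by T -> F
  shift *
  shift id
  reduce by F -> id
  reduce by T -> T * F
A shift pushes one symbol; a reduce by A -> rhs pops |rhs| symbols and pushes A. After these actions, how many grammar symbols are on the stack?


Tracking the symbol stack through each action:
  Action 1: shift 'num' : push -> stack = [num] (size 1)
  Action 2: reduce by F -> num : pop 1, push F -> stack = [F] (size 1)
  Action 3: reduce by T -> F : pop 1, push T -> stack = [T] (size 1)
  Action 4: shift '*' : push -> stack = [T, *] (size 2)
  Action 5: shift 'id' : push -> stack = [T, *, id] (size 3)
  Action 6: reduce by F -> id : pop 1, push F -> stack = [T, *, F] (size 3)
  Action 7: reduce by T -> T * F : pop 3, push T -> stack = [T] (size 1)
Final stack size: 1

1


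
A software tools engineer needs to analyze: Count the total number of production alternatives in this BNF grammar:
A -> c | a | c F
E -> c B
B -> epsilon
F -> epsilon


Counting alternatives per rule:
  A: 3 alternative(s)
  E: 1 alternative(s)
  B: 1 alternative(s)
  F: 1 alternative(s)
Sum: 3 + 1 + 1 + 1 = 6

6


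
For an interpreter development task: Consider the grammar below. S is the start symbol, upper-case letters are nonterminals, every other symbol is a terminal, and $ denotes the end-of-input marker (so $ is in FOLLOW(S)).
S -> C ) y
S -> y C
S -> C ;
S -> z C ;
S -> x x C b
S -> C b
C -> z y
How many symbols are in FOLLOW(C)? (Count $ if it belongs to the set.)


S is the start symbol and does not occur in any rule body, so FOLLOW(S) = {$}.
Examining every occurrence of C in a rule body:
  S -> C ) y : C is followed by terminal ')' -> add ')'
  S -> y C : C is at the right end -> add FOLLOW(S) = {$}
  S -> C ; : C is followed by terminal ';' -> add ';'
  S -> z C ; : C is followed by terminal ';' -> add ';' (already in the set)
  S -> x x C b : C is followed by terminal 'b' -> add 'b'
  S -> C b : C is followed by terminal 'b' -> add 'b' (already in the set)
  C -> z y : C does not occur in the body -> contributes nothing
FOLLOW(C) = {), ;, b, $}
Count: 4

4


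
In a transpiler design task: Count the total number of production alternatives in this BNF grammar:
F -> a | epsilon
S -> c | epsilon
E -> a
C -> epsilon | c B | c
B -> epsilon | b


Counting alternatives per rule:
  F: 2 alternative(s)
  S: 2 alternative(s)
  E: 1 alternative(s)
  C: 3 alternative(s)
  B: 2 alternative(s)
Sum: 2 + 2 + 1 + 3 + 2 = 10

10
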